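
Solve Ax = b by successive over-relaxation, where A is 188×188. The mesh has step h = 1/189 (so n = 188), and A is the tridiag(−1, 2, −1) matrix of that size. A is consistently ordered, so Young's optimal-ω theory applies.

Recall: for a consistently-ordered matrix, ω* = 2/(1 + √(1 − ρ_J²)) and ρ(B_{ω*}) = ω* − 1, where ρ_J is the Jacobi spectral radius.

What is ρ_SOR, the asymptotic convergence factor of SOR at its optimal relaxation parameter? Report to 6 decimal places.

spectrum of D⁻¹(L+U) = {cos(kπ/189) : 1≤k≤188}; ρ_J = cos(π/189) = 0.999862.
√(1−ρ_J²) simplifies to sin(π/189) = 0.0166214.
Then 2/(1+√(1−ρ_J²)) = 2/(1+0.0166214); ω* = 2/1.0166214 = 1.967301.
ρ_SOR = ω* − 1 ≈ 0.967301.

ρ_SOR = 0.967301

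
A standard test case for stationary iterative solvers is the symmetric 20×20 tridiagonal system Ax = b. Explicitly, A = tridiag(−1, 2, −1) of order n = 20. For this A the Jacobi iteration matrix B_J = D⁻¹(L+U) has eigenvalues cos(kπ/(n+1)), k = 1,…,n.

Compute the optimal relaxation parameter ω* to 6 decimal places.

ω* = 1.740580

With n=20, ρ(Jacobi) = cos(π/21) = 0.988831.
√(1−ρ_J²) simplifies to sin(π/21) = 0.1490423.
ω* = 2 / (1 + 0.1490423) = 2 / 1.1490423 ≈ 1.740580.
Hence ρ(B_{ω*}) = 1.740580 − 1 = 0.740580.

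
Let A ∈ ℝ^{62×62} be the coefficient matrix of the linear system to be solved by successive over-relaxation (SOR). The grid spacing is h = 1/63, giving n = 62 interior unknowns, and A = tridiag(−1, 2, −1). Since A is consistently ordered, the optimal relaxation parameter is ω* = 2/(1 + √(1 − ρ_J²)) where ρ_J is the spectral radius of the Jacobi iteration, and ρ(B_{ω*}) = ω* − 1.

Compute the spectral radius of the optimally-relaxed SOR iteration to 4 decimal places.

n=62: λ(B_J) = 1 − λ(A)/2 = cos(kπ/63); k=1 gives ρ_J = 0.9988.
root = sin(π/63) = 0.04985  (since 1−cos² = sin²).
Then 2/(1+√(1−ρ_J²)) = 2/(1+0.04985); ω* = 2/1.04985 = 1.9050.
Hence ρ(B_{ω*}) = 1.9050 − 1 = 0.9050.

ρ_SOR = 0.9050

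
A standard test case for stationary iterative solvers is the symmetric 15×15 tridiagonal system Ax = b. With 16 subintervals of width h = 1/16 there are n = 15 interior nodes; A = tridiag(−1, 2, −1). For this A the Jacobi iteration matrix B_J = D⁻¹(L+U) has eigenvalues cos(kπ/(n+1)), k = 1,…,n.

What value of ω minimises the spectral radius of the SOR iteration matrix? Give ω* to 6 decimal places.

ω* = 1.673514

½·tridiag(1,0,1) at n=15: λ_k = cos(kπ/16); max |λ| at k=1 ⇒ ρ_J = cos(π/16) ≈ 0.980785.
√(1−ρ_J²) = |sin(π/16)| = 0.1950903
ω* = 2/(1 + 0.1950903) = 2/1.1950903 = 1.673514.
[ρ_SOR] ω* − 1 = 0.673514.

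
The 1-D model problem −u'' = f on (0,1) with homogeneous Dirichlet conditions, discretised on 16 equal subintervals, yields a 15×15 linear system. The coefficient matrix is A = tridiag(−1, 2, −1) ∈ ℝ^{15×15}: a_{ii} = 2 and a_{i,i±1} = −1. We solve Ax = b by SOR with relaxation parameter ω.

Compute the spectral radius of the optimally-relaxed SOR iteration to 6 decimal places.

ρ_SOR = 0.673514

With n=15, ρ(Jacobi) = cos(π/16) = 0.980785.
1 − cos²(π/16) = sin²(π/16) ⇒ √(1−ρ_J²) = sin(π/16) = 0.1950903.
Then 2/(1+√(1−ρ_J²)) = 2/(1+0.1950903); ω* = 2/1.1950903 = 1.673514.
Hence ρ(B_{ω*}) = 1.673514 − 1 = 0.673514.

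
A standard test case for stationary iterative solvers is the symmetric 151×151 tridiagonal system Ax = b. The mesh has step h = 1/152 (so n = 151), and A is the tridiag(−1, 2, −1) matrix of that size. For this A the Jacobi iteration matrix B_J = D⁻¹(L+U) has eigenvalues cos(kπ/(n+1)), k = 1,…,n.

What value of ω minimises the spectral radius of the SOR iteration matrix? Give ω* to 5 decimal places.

ρ_J = max_k |cos(kπ/152)| = cos(π/152) = 0.99979
1 − cos²(π/152) = sin²(π/152) ⇒ √(1−ρ_J²) = sin(π/152) = 0.020667.
[ω*] 2 ÷ (1 + 0.020667) = 2 ÷ 1.020667 = 1.95950.
ρ(B_{ω*}) = ω*−1 = 0.95950

ω* = 1.95950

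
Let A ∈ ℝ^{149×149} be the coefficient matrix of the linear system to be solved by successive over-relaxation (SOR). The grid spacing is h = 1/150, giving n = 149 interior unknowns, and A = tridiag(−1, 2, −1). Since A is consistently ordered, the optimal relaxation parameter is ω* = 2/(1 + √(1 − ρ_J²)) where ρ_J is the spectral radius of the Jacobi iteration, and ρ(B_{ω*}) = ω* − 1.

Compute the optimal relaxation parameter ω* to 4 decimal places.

ω* = 1.9590

½·tridiag(1,0,1) at n=149: λ_k = cos(kπ/150); max |λ| at k=1 ⇒ ρ_J = cos(π/150) ≈ 0.9998.
√(1−ρ_J²) = |sin(π/150)| = 0.02094
ω* = 2 / (1 + 0.02094) = 2 / 1.02094 ≈ 1.9590.
Hence ρ(B_{ω*}) = 1.9590 − 1 = 0.9590.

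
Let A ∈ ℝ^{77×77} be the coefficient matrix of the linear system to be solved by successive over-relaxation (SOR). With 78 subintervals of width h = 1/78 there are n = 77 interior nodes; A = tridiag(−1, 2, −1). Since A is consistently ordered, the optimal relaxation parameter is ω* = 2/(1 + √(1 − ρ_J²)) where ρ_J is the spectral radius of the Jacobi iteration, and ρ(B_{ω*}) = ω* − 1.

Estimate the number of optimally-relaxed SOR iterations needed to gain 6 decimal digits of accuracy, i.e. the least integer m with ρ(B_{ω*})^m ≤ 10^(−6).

With n=77, ρ(Jacobi) = cos(π/78) = 0.9991890.
√(1−ρ_J²) simplifies to sin(π/78) = 0.0402659.
ω* = 2/(1+0.0402659) = 1.9225854
ρ(B_{ω*}) = ω*−1 = 0.9225854
6·ln10 = 13.8155; −ln(0.9225854) = 0.0805753; m = ⌈13.8155/0.0805753⌉ = ⌈171.461⌉ = 172.

m = 172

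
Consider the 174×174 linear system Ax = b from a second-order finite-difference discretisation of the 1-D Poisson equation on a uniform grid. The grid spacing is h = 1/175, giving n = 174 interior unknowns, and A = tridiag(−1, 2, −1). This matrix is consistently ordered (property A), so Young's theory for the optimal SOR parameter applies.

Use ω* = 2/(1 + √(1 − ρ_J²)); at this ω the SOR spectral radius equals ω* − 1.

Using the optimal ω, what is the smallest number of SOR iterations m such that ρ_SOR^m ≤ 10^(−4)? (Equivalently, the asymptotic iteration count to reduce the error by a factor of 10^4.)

m = 257

With n=174, ρ(Jacobi) = cos(π/175) = 0.9998389.
1 − cos²(π/175) = sin²(π/175) ⇒ √(1−ρ_J²) = sin(π/175) = 0.0179510.
ω* = 2/(1+0.0179510) = 1.9647311
[ρ_SOR] ω* − 1 = 0.9647311.
(0.9647311)^m ≤ 10^{−4}  ⇒  m·ln(0.9647311) ≤ −4·ln10  ⇒  m ≥ 256.513  ⇒  m = 257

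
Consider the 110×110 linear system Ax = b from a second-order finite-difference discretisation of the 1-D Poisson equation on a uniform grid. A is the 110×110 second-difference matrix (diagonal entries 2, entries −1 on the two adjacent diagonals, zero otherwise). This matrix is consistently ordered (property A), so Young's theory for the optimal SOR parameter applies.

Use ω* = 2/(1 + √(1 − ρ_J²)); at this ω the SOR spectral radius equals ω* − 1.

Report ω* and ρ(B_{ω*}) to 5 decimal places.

ω* = 1.94496, ρ_SOR = 0.94496

With n=110, ρ(Jacobi) = cos(π/111) = 0.99960.
1 − cos²(π/111) = sin²(π/111) ⇒ √(1−ρ_J²) = sin(π/111) = 0.028299.
So ω* = 2/1.028299 = 1.94496 (Young).
and ρ(B_{ω*}) = 1.94496 − 1 = 0.94496.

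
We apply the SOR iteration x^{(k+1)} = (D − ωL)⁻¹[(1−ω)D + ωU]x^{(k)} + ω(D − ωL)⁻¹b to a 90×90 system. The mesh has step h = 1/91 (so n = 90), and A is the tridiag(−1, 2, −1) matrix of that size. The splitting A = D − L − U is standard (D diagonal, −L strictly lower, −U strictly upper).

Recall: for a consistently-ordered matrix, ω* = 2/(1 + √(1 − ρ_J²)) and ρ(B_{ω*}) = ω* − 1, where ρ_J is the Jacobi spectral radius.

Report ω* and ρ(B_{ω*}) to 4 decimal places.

[ρ_J] n=90: ρ(B_J) = cos(π/(n+1)) = cos(π/91) = 0.9994.
√(1 − cos²(π/91)) = sin(π/91) ≈ 0.03452.
ω* = 2 / (1 + 0.03452) = 2 / 1.03452 ≈ 1.9333.
[ρ_SOR] ω* − 1 = 0.9333.

ω* = 1.9333, ρ_SOR = 0.9333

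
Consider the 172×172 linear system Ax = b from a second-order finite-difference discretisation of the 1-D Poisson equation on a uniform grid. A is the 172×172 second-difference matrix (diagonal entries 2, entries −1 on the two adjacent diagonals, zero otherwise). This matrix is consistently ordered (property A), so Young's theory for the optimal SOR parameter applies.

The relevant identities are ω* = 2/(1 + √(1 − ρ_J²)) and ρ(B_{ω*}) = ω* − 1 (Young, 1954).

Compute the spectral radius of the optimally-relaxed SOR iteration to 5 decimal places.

½·tridiag(1,0,1) at n=172: λ_k = cos(kπ/173); max |λ| at k=1 ⇒ ρ_J = cos(π/173) ≈ 0.99984.
√(1 − cos²(π/173)) = sin(π/173) ≈ 0.018158.
ω* = 2/(1+0.018158) = 1.96433
[ρ_SOR] ω* − 1 = 0.96433.

ρ_SOR = 0.96433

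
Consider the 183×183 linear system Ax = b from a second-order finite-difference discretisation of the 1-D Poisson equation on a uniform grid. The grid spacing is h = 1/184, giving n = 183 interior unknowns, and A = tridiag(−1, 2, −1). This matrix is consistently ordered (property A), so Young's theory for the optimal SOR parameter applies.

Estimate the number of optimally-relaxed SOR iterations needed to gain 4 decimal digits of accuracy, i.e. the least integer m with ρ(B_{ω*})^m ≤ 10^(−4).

n=183: λ(B_J) = 1 − λ(A)/2 = cos(kπ/184); k=1 gives ρ_J = 0.9998542.
√(1−ρ_J²) simplifies to sin(π/184) = 0.0170730.
So ω* = 2/1.0170730 = 1.9664272 (Young).
ρ_SOR = ω* − 1 ≈ 0.9664272.
ρ_SOR^m ≤ 10^(−4) ⇔ m ≥ 4·ln10/(−ln 0.9664272) = 9.21034/0.0341493 = 269.708; m = ⌈269.708⌉ = 270.

m = 270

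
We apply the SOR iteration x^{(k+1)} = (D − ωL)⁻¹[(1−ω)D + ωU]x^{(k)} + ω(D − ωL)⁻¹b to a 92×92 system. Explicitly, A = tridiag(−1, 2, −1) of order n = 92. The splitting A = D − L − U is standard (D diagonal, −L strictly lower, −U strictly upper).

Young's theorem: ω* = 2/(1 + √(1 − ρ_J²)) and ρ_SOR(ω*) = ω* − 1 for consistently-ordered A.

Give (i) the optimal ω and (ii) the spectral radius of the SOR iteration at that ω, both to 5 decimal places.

B_J for the 92×92 system has eigenvalues cos(kπ/93); ρ_J = cos(π/93) = 0.99943.
√(1 − cos²(π/93)) = sin(π/93) ≈ 0.033774.
Young: ω* = 2/(1+√(1−ρ_J²)) = 2/(1+0.033774) = 2/1.033774 = 1.93466.
ρ(B_{ω*}) = ω*−1 = 0.93466

ω* = 1.93466, ρ_SOR = 0.93466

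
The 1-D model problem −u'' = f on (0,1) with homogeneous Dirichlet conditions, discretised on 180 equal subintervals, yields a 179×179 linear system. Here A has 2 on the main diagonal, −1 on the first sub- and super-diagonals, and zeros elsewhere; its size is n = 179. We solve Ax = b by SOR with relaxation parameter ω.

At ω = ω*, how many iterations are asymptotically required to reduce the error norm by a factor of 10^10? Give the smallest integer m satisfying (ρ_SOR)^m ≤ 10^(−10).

B_J for the 179×179 system has eigenvalues cos(kπ/180); ρ_J = cos(π/180) = 0.9998477.
1 − cos²(π/180) = sin²(π/180) ⇒ √(1−ρ_J²) = sin(π/180) = 0.0174524.
So ω* = 2/1.0174524 = 1.9656939 (Young).
At ω = 1.9656939 every |λ(B_ω)| = ω−1, so ρ_SOR = 0.9656939.
Need (0.9656939)^m ≤ 10^(−10): m ≥ 10·ln10/|ln 0.9656939| = 23.0259/0.0349084 = 659.609 ⇒ m = 660.

m = 660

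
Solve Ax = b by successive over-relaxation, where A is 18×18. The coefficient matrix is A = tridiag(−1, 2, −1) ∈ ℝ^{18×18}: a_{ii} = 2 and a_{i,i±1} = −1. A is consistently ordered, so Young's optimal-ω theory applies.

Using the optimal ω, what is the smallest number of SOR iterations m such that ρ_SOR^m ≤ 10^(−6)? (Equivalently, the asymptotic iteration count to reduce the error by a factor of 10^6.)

m = 42

spectrum of D⁻¹(L+U) = {cos(kπ/19) : 1≤k≤18}; ρ_J = cos(π/19) = 0.9863613.
√(1−ρ_J²) = |sin(π/19)| = 0.1645946
[ω*] 2 ÷ (1 + 0.1645946) = 2 ÷ 1.1645946 = 1.7173358.
Hence ρ(B_{ω*}) = 1.7173358 − 1 = 0.7173358.
(0.7173358)^m ≤ 10^{−6}  ⇒  m·ln(0.7173358) ≤ −6·ln10  ⇒  m ≥ 41.587  ⇒  m = 42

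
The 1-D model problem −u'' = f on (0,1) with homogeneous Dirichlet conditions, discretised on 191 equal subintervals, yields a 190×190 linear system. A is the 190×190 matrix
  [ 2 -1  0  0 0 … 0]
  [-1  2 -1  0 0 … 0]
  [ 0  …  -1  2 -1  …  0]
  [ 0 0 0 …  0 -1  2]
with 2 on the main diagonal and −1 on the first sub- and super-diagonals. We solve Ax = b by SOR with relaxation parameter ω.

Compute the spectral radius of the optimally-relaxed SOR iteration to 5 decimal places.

ρ_SOR = 0.96764

ρ_J = max_k |cos(kπ/191)| = cos(π/191) = 0.99986
1 − cos²(π/191) = sin²(π/191) ⇒ √(1−ρ_J²) = sin(π/191) = 0.016447.
So ω* = 2/1.016447 = 1.96764 (Young).
[ρ_SOR] ω* − 1 = 0.96764.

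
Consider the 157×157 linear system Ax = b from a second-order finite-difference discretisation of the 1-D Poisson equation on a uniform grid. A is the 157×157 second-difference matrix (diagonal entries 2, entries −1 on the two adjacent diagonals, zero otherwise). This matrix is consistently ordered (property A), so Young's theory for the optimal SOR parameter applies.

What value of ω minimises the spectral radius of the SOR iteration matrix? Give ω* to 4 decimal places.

n=157: λ(B_J) = 1 − λ(A)/2 = cos(kπ/158); k=1 gives ρ_J = 0.9998.
1 − cos²(π/158) = sin²(π/158) ⇒ √(1−ρ_J²) = sin(π/158) = 0.01988.
ω* = 2/(1+0.01988) = 1.9610
ρ_SOR = ω* − 1 = 1.9610 − 1 = 0.9610.

ω* = 1.9610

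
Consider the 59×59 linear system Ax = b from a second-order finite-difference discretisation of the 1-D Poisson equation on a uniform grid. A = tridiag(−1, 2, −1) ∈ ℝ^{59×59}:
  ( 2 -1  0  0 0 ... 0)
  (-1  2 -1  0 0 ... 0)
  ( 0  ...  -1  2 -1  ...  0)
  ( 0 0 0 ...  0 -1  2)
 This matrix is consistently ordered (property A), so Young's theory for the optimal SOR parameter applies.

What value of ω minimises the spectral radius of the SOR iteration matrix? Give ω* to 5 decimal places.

ρ_J = max_k |cos(kπ/60)| = cos(π/60) = 0.99863
root = sin(π/60) = 0.052336  (since 1−cos² = sin²).
ω* = 2 / (1 + 0.052336) = 2 / 1.052336 ≈ 1.90053.
At ω = 1.90053 every |λ(B_ω)| = ω−1, so ρ_SOR = 0.90053.

ω* = 1.90053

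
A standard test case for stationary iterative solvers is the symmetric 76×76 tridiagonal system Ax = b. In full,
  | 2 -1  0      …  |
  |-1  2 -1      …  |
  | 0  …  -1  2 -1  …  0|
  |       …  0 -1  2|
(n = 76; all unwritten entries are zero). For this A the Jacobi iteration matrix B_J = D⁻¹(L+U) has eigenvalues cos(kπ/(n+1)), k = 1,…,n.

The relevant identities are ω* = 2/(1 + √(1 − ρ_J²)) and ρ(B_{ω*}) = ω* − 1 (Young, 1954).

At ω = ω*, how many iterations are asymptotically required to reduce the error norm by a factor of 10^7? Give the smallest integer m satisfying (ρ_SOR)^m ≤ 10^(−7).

½·tridiag(1,0,1) at n=76: λ_k = cos(kπ/77); max |λ| at k=1 ⇒ ρ_J = cos(π/77) ≈ 0.9991678.
1 − cos²(π/77) = sin²(π/77) ⇒ √(1−ρ_J²) = sin(π/77) = 0.0407886.
Then 2/(1+√(1−ρ_J²)) = 2/(1+0.0407886); ω* = 2/1.0407886 = 1.9216198.
Hence ρ(B_{ω*}) = 1.9216198 − 1 = 0.9216198.
Need (0.9216198)^m ≤ 10^(−7): m ≥ 7·ln10/|ln 0.9216198| = 16.1181/0.0816225 = 197.471 ⇒ m = 198.

m = 198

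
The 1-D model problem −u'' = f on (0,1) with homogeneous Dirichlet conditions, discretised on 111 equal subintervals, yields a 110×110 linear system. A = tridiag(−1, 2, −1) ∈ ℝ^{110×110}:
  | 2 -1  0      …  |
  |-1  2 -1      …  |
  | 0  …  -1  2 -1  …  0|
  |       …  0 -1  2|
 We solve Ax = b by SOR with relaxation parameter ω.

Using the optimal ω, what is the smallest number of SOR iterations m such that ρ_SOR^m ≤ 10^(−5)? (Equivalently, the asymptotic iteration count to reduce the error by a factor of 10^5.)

m = 204

With n=110, ρ(Jacobi) = cos(π/111) = 0.9995995.
root = sin(π/111) = 0.0282989  (since 1−cos² = sin²).
ω* = 2/(1+0.0282989) = 1.9449598
[ρ_SOR] ω* − 1 = 0.9449598.
m ≥ 5·ln10 / (−ln 0.9449598) = 203.362; smallest integer m = 204.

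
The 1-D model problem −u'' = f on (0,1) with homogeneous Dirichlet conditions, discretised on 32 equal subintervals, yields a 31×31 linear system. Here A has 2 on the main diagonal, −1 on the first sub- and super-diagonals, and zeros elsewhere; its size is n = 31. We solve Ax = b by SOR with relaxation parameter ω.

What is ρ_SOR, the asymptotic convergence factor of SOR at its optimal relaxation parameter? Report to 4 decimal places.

ρ_SOR = 0.8215

½·tridiag(1,0,1) at n=31: λ_k = cos(kπ/32); max |λ| at k=1 ⇒ ρ_J = cos(π/32) ≈ 0.9952.
√(1−ρ_J²) simplifies to sin(π/32) = 0.09802.
ω* = 2/(1 + 0.09802) = 2/1.09802 = 1.8215.
At ω = 1.8215 every |λ(B_ω)| = ω−1, so ρ_SOR = 0.8215.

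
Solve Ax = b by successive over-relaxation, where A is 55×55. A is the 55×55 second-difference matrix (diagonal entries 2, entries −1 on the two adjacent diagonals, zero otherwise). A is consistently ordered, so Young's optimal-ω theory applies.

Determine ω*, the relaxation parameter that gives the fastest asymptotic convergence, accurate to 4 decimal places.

With n=55, ρ(Jacobi) = cos(π/56) = 0.9984.
root = sin(π/56) = 0.05607  (since 1−cos² = sin²).
So ω* = 2/1.05607 = 1.8938 (Young).
ρ_SOR = ω* − 1 ≈ 0.8938.

ω* = 1.8938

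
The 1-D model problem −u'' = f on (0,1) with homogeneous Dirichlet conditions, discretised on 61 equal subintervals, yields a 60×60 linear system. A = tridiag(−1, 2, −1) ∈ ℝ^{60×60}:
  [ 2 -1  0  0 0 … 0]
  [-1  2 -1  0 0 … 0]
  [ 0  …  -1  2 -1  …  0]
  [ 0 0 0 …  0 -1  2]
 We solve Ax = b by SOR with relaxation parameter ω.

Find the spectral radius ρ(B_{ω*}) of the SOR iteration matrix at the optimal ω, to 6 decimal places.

ρ_SOR = 0.902083

spectrum of D⁻¹(L+U) = {cos(kπ/61) : 1≤k≤60}; ρ_J = cos(π/61) = 0.998674.
√(1 − cos²(π/61)) = sin(π/61) ≈ 0.0514788.
ω* = 2/(1+0.0514788) = 1.902083
Hence ρ(B_{ω*}) = 1.902083 − 1 = 0.902083.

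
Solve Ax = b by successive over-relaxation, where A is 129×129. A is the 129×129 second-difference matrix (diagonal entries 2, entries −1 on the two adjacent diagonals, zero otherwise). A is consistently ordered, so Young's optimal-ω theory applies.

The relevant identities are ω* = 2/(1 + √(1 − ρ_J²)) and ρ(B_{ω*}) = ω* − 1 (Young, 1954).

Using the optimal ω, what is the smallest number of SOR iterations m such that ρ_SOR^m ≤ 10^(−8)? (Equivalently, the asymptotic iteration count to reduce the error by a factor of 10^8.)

m = 382

With n=129, ρ(Jacobi) = cos(π/130) = 0.9997080.
√(1 − cos²(π/130)) = sin(π/130) ≈ 0.0241637.
ω* = 2/(1+0.0241637) = 1.9528128
ρ_SOR = ω* − 1 ≈ 0.9528128.
m ≥ 8·ln10 / (−ln 0.9528128) = 381.091; smallest integer m = 382.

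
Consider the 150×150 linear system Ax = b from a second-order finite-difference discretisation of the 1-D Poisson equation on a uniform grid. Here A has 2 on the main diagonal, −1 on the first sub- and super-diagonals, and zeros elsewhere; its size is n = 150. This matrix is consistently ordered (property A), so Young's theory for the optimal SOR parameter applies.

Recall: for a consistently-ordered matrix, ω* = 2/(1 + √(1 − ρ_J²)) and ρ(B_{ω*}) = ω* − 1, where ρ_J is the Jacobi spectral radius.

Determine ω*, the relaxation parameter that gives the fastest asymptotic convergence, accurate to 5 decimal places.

ω* = 1.95924

n=150: λ(B_J) = 1 − λ(A)/2 = cos(kπ/151); k=1 gives ρ_J = 0.99978.
√(1−ρ_J²) simplifies to sin(π/151) = 0.020804.
Young: ω* = 2/(1+√(1−ρ_J²)) = 2/(1+0.020804) = 2/1.020804 = 1.95924.
Hence ρ(B_{ω*}) = 1.95924 − 1 = 0.95924.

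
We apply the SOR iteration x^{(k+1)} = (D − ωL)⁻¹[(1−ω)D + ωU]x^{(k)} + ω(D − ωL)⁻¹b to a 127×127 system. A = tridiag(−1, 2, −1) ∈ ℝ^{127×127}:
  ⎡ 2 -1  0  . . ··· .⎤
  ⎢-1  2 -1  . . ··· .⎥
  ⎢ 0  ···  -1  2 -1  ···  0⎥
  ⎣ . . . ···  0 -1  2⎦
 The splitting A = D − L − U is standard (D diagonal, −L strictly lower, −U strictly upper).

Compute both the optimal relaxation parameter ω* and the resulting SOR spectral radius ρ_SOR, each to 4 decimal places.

ω* = 1.9521, ρ_SOR = 0.9521

n=127: λ(B_J) = 1 − λ(A)/2 = cos(kπ/128); k=1 gives ρ_J = 0.9997.
root = sin(π/128) = 0.02454  (since 1−cos² = sin²).
ω* = 2/(1 + 0.02454) = 2/1.02454 = 1.9521.
and ρ(B_{ω*}) = 1.9521 − 1 = 0.9521.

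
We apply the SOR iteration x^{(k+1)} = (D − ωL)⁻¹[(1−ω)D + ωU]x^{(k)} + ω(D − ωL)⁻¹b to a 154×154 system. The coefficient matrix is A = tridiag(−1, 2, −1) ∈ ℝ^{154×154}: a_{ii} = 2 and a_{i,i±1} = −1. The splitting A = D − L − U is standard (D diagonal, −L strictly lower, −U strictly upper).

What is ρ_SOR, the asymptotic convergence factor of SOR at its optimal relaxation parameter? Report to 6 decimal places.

B_J for the 154×154 system has eigenvalues cos(kπ/155); ρ_J = cos(π/155) = 0.999795.
root = sin(π/155) = 0.0202670  (since 1−cos² = sin²).
So ω* = 2/1.0202670 = 1.960271 (Young).
[ρ_SOR] ω* − 1 = 0.960271.

ρ_SOR = 0.960271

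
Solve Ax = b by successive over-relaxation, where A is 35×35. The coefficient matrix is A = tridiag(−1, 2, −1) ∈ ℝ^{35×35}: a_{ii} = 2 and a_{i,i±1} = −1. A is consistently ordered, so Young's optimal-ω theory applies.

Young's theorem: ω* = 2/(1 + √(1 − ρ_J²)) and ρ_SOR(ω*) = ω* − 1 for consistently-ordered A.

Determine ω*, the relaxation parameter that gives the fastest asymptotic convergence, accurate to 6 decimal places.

n=35: λ(B_J) = 1 − λ(A)/2 = cos(kπ/36); k=1 gives ρ_J = 0.996195.
√(1−ρ_J²) = |sin(π/36)| = 0.0871557
[ω*] 2 ÷ (1 + 0.0871557) = 2 ÷ 1.0871557 = 1.839663.
ρ_SOR = ω* − 1 = 1.839663 − 1 = 0.839663.

ω* = 1.839663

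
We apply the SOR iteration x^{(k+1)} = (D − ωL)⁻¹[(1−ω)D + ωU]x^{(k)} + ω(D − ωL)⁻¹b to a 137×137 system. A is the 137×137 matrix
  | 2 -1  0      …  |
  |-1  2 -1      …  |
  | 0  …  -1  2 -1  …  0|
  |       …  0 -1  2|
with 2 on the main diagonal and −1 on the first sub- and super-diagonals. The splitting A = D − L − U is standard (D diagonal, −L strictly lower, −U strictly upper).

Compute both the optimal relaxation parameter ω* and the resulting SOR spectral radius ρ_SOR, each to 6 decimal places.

n=137: λ(B_J) = 1 − λ(A)/2 = cos(kπ/138); k=1 gives ρ_J = 0.999741.
1 − cos²(π/138) = sin²(π/138) ⇒ √(1−ρ_J²) = sin(π/138) = 0.0227632.
ω* = 2/(1 + 0.0227632) = 2/1.0227632 = 1.955487.
[ρ_SOR] ω* − 1 = 0.955487.

ω* = 1.955487, ρ_SOR = 0.955487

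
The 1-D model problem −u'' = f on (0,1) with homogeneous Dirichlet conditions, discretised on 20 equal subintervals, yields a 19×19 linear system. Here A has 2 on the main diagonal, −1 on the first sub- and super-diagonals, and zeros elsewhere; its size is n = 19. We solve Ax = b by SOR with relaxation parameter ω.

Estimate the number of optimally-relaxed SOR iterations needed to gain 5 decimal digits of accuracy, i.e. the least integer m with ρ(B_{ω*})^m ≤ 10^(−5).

B_J for the 19×19 system has eigenvalues cos(kπ/20); ρ_J = cos(π/20) = 0.9876883.
√(1−ρ_J²) simplifies to sin(π/20) = 0.1564345.
Young: ω* = 2/(1+√(1−ρ_J²)) = 2/(1+0.1564345) = 2/1.1564345 = 1.7294538.
ρ_SOR = ω* − 1 ≈ 0.7294538.
Need (0.7294538)^m ≤ 10^(−5): m ≥ 5·ln10/|ln 0.7294538| = 11.5129/0.315459 = 36.496 ⇒ m = 37.

m = 37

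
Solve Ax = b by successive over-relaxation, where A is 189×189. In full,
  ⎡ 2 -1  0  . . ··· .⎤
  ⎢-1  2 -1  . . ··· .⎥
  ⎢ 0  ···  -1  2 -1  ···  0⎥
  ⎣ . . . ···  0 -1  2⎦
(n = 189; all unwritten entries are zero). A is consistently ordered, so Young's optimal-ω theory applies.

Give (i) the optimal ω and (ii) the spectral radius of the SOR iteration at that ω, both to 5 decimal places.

With n=189, ρ(Jacobi) = cos(π/190) = 0.99986.
√(1−ρ_J²) simplifies to sin(π/190) = 0.016534.
[ω*] 2 ÷ (1 + 0.016534) = 2 ÷ 1.016534 = 1.96747.
At ω = 1.96747 every |λ(B_ω)| = ω−1, so ρ_SOR = 0.96747.

ω* = 1.96747, ρ_SOR = 0.96747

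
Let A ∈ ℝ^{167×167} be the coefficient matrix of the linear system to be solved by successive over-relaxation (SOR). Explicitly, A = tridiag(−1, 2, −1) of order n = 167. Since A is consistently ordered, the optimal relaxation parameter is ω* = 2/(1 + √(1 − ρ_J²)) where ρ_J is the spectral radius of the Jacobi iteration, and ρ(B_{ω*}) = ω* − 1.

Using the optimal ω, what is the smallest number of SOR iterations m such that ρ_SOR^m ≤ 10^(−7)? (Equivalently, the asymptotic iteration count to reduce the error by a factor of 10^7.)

m = 431

B_J for the 167×167 system has eigenvalues cos(kπ/168); ρ_J = cos(π/168) = 0.9998252.
√(1−ρ_J²) simplifies to sin(π/168) = 0.0186989.
ω* = 2/(1 + 0.0186989) = 2/1.0186989 = 1.9632887.
At ω = 1.9632887 every |λ(B_ω)| = ω−1, so ρ_SOR = 0.9632887.
Need (0.9632887)^m ≤ 10^(−7): m ≥ 7·ln10/|ln 0.9632887| = 16.1181/0.0374021 = 430.941 ⇒ m = 431.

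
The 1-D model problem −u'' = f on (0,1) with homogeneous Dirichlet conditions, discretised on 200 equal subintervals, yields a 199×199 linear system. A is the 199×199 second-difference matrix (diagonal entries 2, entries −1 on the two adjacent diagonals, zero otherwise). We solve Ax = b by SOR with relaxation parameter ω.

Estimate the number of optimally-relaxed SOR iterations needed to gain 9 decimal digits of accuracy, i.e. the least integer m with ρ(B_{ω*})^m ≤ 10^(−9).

m = 660

n=199: λ(B_J) = 1 − λ(A)/2 = cos(kπ/200); k=1 gives ρ_J = 0.9998766.
1 − cos²(π/200) = sin²(π/200) ⇒ √(1−ρ_J²) = sin(π/200) = 0.0157073.
Then 2/(1+√(1−ρ_J²)) = 2/(1+0.0157073); ω* = 2/1.0157073 = 1.9690712.
ρ(B_{ω*}) = ω*−1 = 0.9690712
ρ_SOR^m ≤ 10^(−9) ⇔ m ≥ 9·ln10/(−ln 0.9690712) = 20.7233/0.0314172 = 659.616; m = ⌈659.616⌉ = 660.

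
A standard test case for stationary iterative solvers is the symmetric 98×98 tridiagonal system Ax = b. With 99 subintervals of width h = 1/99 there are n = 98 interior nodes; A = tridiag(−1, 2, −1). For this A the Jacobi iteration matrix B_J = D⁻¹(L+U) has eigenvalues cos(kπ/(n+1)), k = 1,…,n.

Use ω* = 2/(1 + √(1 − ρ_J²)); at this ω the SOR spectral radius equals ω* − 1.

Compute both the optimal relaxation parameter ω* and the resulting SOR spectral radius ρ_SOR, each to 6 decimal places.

ω* = 1.938496, ρ_SOR = 0.938496

½·tridiag(1,0,1) at n=98: λ_k = cos(kπ/99); max |λ| at k=1 ⇒ ρ_J = cos(π/99) ≈ 0.999497.
root = sin(π/99) = 0.0317279  (since 1−cos² = sin²).
ω* = 2 / (1 + 0.0317279) = 2 / 1.0317279 ≈ 1.938496.
and ρ(B_{ω*}) = 1.938496 − 1 = 0.938496.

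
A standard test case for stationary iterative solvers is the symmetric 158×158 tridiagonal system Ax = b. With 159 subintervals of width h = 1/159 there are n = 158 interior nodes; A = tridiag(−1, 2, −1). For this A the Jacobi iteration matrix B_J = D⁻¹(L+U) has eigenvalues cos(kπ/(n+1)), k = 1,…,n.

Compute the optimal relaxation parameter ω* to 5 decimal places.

ω* = 1.96125

[ρ_J] n=158: ρ(B_J) = cos(π/(n+1)) = cos(π/159) = 0.99980.
√(1 − cos²(π/159)) = sin(π/159) ≈ 0.019757.
ω* = 2/(1+0.019757) = 1.96125
At ω = 1.96125 every |λ(B_ω)| = ω−1, so ρ_SOR = 0.96125.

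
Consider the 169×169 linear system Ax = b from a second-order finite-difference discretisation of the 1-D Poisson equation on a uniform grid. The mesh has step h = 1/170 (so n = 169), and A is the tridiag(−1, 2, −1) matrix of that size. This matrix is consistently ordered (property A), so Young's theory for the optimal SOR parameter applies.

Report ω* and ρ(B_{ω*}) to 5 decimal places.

ω* = 1.96371, ρ_SOR = 0.96371

spectrum of D⁻¹(L+U) = {cos(kπ/170) : 1≤k≤169}; ρ_J = cos(π/170) = 0.99983.
1 − cos²(π/170) = sin²(π/170) ⇒ √(1−ρ_J²) = sin(π/170) = 0.018479.
Young: ω* = 2/(1+√(1−ρ_J²)) = 2/(1+0.018479) = 2/1.018479 = 1.96371.
At ω = 1.96371 every |λ(B_ω)| = ω−1, so ρ_SOR = 0.96371.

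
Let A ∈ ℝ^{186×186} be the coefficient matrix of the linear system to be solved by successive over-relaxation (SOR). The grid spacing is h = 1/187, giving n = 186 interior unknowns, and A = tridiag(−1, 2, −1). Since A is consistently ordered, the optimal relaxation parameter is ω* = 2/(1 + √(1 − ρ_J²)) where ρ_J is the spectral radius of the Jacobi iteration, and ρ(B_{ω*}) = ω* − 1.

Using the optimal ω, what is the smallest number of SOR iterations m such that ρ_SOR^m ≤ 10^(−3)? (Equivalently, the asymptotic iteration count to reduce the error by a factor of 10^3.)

m = 206

spectrum of D⁻¹(L+U) = {cos(kπ/187) : 1≤k≤186}; ρ_J = cos(π/187) = 0.9998589.
√(1−ρ_J²) simplifies to sin(π/187) = 0.0167992.
ω* = 2/(1+0.0167992) = 1.9669567
ρ_SOR = ω* − 1 = 1.9669567 − 1 = 0.9669567.
Need (0.9669567)^m ≤ 10^(−3): m ≥ 3·ln10/|ln 0.9669567| = 6.90776/0.0336016 = 205.578 ⇒ m = 206.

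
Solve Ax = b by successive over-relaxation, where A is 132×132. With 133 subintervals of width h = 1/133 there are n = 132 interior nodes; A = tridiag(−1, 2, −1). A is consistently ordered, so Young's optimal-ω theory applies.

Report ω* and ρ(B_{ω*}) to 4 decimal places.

ω* = 1.9539, ρ_SOR = 0.9539

½·tridiag(1,0,1) at n=132: λ_k = cos(kπ/133); max |λ| at k=1 ⇒ ρ_J = cos(π/133) ≈ 0.9997.
root = sin(π/133) = 0.02362  (since 1−cos² = sin²).
Then 2/(1+√(1−ρ_J²)) = 2/(1+0.02362); ω* = 2/1.02362 = 1.9539.
ρ_SOR = ω* − 1 = 1.9539 − 1 = 0.9539.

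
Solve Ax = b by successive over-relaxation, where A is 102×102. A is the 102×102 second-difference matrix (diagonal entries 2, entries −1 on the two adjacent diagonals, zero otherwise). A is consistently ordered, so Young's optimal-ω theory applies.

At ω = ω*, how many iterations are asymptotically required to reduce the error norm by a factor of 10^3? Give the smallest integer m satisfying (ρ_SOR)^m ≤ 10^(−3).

½·tridiag(1,0,1) at n=102: λ_k = cos(kπ/103); max |λ| at k=1 ⇒ ρ_J = cos(π/103) ≈ 0.9995349.
√(1−ρ_J²) simplifies to sin(π/103) = 0.0304962.
ω* = 2/(1+0.0304962) = 1.9408126
At ω = 1.9408126 every |λ(B_ω)| = ω−1, so ρ_SOR = 0.9408126.
(0.9408126)^m ≤ 10^{−3}  ⇒  m·ln(0.9408126) ≤ −3·ln10  ⇒  m ≥ 113.221  ⇒  m = 114

m = 114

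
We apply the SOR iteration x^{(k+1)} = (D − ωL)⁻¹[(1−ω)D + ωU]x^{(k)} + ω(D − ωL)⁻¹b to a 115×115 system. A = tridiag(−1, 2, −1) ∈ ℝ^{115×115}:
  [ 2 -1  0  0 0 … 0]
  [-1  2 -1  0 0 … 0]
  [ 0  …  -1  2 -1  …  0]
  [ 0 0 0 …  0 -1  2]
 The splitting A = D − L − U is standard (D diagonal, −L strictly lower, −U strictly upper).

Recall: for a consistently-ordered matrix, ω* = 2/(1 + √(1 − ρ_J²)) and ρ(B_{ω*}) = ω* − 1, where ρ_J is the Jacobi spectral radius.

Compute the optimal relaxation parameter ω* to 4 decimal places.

ω* = 1.9473

ρ_J = max_k |cos(kπ/116)| = cos(π/116) = 0.9996
√(1 − cos²(π/116)) = sin(π/116) ≈ 0.02708.
Then 2/(1+√(1−ρ_J²)) = 2/(1+0.02708); ω* = 2/1.02708 = 1.9473.
ρ_SOR = ω* − 1 ≈ 0.9473.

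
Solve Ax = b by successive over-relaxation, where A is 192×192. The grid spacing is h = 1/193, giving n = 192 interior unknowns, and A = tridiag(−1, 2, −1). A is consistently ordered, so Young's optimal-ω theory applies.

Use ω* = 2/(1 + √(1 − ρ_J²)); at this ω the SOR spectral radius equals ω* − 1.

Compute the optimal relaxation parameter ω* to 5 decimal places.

With n=192, ρ(Jacobi) = cos(π/193) = 0.99987.
√(1−ρ_J²) = |sin(π/193)| = 0.016277
Young: ω* = 2/(1+√(1−ρ_J²)) = 2/(1+0.016277) = 2/1.016277 = 1.96797.
[ρ_SOR] ω* − 1 = 0.96797.

ω* = 1.96797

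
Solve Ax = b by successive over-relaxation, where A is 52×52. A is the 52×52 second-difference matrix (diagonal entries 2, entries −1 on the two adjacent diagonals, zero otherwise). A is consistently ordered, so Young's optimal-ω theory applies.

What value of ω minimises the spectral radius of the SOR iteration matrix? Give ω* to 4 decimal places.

ω* = 1.8881

ρ_J = max_k |cos(kπ/53)| = cos(π/53) = 0.9982
root = sin(π/53) = 0.05924  (since 1−cos² = sin²).
Young: ω* = 2/(1+√(1−ρ_J²)) = 2/(1+0.05924) = 2/1.05924 = 1.8881.
and ρ(B_{ω*}) = 1.8881 − 1 = 0.8881.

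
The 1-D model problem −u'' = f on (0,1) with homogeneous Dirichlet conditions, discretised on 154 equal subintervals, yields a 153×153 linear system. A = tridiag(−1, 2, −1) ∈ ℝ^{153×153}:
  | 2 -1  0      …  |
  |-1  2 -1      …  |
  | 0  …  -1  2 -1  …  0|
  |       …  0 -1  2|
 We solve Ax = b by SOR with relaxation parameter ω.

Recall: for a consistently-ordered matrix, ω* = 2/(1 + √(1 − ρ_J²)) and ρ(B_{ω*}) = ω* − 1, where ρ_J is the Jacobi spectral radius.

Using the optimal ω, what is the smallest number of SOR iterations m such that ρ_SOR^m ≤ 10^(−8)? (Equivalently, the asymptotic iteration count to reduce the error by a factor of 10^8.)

m = 452

spectrum of D⁻¹(L+U) = {cos(kπ/154) : 1≤k≤153}; ρ_J = cos(π/154) = 0.9997919.
√(1−ρ_J²) simplifies to sin(π/154) = 0.0203985.
ω* = 2/(1+0.0203985) = 1.9600186
ρ_SOR = ω* − 1 ≈ 0.9600186.
8·ln10 = 18.4207; −ln(0.9600186) = 0.0408026; m = ⌈18.4207/0.0408026⌉ = ⌈451.459⌉ = 452.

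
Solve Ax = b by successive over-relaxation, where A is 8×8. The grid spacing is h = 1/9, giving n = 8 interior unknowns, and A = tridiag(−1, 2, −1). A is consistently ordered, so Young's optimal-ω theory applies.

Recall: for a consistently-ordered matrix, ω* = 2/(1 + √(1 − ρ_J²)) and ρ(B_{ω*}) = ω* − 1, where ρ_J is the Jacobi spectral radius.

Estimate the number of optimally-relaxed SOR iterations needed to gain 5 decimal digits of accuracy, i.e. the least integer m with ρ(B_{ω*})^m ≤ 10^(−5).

n=8: λ(B_J) = 1 − λ(A)/2 = cos(kπ/9); k=1 gives ρ_J = 0.9396926.
√(1−ρ_J²) simplifies to sin(π/9) = 0.3420201.
Then 2/(1+√(1−ρ_J²)) = 2/(1+0.3420201); ω* = 2/1.3420201 = 1.4902906.
ρ_SOR = ω* − 1 = 1.4902906 − 1 = 0.4902906.
(0.4902906)^m ≤ 10^{−5}  ⇒  m·ln(0.4902906) ≤ −5·ln10  ⇒  m ≥ 16.153  ⇒  m = 17

m = 17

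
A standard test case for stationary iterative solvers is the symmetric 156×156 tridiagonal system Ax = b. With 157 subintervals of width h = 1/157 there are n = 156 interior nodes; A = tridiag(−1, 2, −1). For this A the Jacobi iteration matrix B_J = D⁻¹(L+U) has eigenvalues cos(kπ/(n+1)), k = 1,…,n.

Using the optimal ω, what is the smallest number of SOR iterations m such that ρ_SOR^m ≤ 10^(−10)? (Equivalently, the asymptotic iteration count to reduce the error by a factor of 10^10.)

m = 576

spectrum of D⁻¹(L+U) = {cos(kπ/157) : 1≤k≤156}; ρ_J = cos(π/157) = 0.9997998.
√(1−ρ_J²) simplifies to sin(π/157) = 0.0200088.
So ω* = 2/1.0200088 = 1.9607674 (Young).
ρ_SOR = ω* − 1 = 1.9607674 − 1 = 0.9607674.
m ≥ 10·ln10 / (−ln 0.9607674) = 575.318; smallest integer m = 576.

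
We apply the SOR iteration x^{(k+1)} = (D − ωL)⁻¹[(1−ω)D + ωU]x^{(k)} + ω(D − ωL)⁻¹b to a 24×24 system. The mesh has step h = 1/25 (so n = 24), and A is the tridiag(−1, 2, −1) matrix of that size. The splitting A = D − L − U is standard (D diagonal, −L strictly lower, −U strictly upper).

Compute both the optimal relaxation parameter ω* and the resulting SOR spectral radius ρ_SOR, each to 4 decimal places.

ω* = 1.7773, ρ_SOR = 0.7773

ρ_J = max_k |cos(kπ/25)| = cos(π/25) = 0.9921
√(1 − cos²(π/25)) = sin(π/25) ≈ 0.12533.
So ω* = 2/1.12533 = 1.7773 (Young).
[ρ_SOR] ω* − 1 = 0.7773.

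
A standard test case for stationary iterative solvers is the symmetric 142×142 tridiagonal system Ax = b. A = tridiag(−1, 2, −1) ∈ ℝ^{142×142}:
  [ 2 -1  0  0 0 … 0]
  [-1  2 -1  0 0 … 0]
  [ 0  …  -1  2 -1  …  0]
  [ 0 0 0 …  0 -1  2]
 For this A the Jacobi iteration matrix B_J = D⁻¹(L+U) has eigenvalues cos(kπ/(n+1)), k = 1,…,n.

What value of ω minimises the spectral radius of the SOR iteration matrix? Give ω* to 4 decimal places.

n=142: λ(B_J) = 1 − λ(A)/2 = cos(kπ/143); k=1 gives ρ_J = 0.9998.
√(1−ρ_J²) = |sin(π/143)| = 0.02197
So ω* = 2/1.02197 = 1.9570 (Young).
Hence ρ(B_{ω*}) = 1.9570 − 1 = 0.9570.

ω* = 1.9570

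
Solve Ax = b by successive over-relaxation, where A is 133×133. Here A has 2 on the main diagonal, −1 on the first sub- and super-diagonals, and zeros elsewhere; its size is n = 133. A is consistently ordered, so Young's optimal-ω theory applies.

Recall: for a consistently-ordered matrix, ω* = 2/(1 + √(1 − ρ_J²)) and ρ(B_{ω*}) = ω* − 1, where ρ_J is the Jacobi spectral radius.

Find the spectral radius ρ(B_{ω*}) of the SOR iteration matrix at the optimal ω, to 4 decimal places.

With n=133, ρ(Jacobi) = cos(π/134) = 0.9997.
√(1−ρ_J²) simplifies to sin(π/134) = 0.02344.
ω* = 2/(1 + 0.02344) = 2/1.02344 = 1.9542.
ρ_SOR = ω* − 1 ≈ 0.9542.

ρ_SOR = 0.9542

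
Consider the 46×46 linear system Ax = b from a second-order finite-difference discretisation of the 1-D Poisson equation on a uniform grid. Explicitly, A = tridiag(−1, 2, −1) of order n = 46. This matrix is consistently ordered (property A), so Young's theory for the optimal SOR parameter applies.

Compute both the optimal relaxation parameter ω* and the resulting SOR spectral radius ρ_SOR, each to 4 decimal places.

ω* = 1.8748, ρ_SOR = 0.8748

B_J for the 46×46 system has eigenvalues cos(kπ/47); ρ_J = cos(π/47) = 0.9978.
√(1 − cos²(π/47)) = sin(π/47) ≈ 0.06679.
Young: ω* = 2/(1+√(1−ρ_J²)) = 2/(1+0.06679) = 2/1.06679 = 1.8748.
and ρ(B_{ω*}) = 1.8748 − 1 = 0.8748.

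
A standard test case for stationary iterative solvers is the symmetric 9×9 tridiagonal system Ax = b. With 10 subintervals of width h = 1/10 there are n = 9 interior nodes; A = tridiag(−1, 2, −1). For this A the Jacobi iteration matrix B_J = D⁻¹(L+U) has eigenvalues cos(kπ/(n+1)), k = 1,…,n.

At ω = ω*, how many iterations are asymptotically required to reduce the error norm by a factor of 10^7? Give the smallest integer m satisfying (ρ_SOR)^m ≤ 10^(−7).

n=9: λ(B_J) = 1 − λ(A)/2 = cos(kπ/10); k=1 gives ρ_J = 0.9510565.
1 − cos²(π/10) = sin²(π/10) ⇒ √(1−ρ_J²) = sin(π/10) = 0.3090170.
ω* = 2/(1 + 0.3090170) = 2/1.3090170 = 1.5278640.
Hence ρ(B_{ω*}) = 1.5278640 − 1 = 0.5278640.
Need (0.5278640)^m ≤ 10^(−7): m ≥ 7·ln10/|ln 0.5278640| = 16.1181/0.638917 = 25.227 ⇒ m = 26.

m = 26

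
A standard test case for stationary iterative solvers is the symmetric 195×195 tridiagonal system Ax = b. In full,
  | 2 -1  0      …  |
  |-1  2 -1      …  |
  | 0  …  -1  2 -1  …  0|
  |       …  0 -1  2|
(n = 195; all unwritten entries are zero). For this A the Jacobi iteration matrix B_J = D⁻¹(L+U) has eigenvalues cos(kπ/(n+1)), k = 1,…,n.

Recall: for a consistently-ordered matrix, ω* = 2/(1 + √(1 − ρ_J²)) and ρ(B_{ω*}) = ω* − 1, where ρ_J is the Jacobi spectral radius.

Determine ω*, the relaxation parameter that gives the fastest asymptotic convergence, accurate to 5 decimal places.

With n=195, ρ(Jacobi) = cos(π/196) = 0.99987.
root = sin(π/196) = 0.016028  (since 1−cos² = sin²).
ω* = 2 / (1 + 0.016028) = 2 / 1.016028 ≈ 1.96845.
ρ(B_{ω*}) = ω*−1 = 0.96845

ω* = 1.96845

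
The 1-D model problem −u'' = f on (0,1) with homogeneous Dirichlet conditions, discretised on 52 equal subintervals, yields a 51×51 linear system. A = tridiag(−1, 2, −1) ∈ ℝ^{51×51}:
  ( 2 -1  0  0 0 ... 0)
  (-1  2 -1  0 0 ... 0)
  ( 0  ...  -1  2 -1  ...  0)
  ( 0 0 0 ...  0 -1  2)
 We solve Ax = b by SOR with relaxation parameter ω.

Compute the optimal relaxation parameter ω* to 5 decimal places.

With n=51, ρ(Jacobi) = cos(π/52) = 0.99818.
root = sin(π/52) = 0.060378  (since 1−cos² = sin²).
[ω*] 2 ÷ (1 + 0.060378) = 2 ÷ 1.060378 = 1.88612.
Hence ρ(B_{ω*}) = 1.88612 − 1 = 0.88612.

ω* = 1.88612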